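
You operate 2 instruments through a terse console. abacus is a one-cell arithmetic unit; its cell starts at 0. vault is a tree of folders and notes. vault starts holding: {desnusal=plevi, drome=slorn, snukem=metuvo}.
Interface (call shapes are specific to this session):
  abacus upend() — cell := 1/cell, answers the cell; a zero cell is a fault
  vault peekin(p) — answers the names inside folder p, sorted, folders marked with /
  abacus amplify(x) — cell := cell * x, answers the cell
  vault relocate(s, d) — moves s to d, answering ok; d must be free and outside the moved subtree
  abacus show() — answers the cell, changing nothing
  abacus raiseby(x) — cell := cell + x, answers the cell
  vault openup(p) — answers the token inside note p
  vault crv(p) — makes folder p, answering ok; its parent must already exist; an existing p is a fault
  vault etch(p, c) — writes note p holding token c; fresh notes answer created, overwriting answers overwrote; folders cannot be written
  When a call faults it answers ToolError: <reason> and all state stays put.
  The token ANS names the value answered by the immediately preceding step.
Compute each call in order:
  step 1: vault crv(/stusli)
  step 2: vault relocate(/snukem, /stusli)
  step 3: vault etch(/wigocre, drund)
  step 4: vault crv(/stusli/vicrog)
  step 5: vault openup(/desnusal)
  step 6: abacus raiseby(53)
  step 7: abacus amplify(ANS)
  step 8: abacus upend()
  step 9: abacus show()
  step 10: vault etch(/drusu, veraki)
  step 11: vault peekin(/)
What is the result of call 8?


Do: vault crv[p→/stusli]
See: ok
Do: vault relocate[s→/snukem; d→/stusli]
See: ToolError: exists
Do: vault etch[p→/wigocre; c→drund]
See: created
Do: vault crv[p→/stusli/vicrog]
See: ok
Do: vault openup[p→/desnusal]
See: plevi
Do: abacus raiseby[x→53]
See: 53
Do: abacus amplify[x→ANS]
See: 2809
Do: abacus upend[]
See: 1/2809
Do: abacus show[]
See: 1/2809
Do: vault etch[p→/drusu; c→veraki]
See: created
Do: vault peekin[p→/]
See: [desnusal, drome, drusu, snukem, stusli/, wigocre]

Answer: 1/2809


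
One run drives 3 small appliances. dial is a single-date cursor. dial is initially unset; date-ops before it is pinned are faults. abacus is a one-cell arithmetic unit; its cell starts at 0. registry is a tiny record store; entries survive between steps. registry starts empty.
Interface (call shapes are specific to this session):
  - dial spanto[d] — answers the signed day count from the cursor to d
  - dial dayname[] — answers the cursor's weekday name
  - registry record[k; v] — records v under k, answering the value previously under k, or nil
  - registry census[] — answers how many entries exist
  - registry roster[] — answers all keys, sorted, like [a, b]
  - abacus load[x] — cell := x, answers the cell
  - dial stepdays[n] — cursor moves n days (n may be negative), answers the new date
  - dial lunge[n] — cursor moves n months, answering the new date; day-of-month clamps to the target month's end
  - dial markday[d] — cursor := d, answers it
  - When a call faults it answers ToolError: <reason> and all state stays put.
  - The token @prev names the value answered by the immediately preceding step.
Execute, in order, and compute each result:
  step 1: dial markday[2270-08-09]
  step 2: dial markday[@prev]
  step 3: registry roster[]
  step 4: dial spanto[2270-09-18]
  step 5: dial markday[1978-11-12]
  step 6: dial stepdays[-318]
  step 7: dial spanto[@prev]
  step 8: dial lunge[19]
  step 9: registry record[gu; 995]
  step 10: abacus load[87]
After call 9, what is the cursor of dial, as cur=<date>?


% 1. dial markday(2270-08-09) == 2270-08-09
% 2. dial markday(@prev) == 2270-08-09
% 3. registry roster() == []
% 4. dial spanto(2270-09-18) == 40
% 5. dial markday(1978-11-12) == 1978-11-12
% 6. dial stepdays(-318) == 1977-12-29
% 7. dial spanto(@prev) == 0
% 8. dial lunge(19) == 1979-07-29
% 9. registry record(gu, 995) == nil
% 10. abacus load(87) == 87

Answer: cur=1979-07-29


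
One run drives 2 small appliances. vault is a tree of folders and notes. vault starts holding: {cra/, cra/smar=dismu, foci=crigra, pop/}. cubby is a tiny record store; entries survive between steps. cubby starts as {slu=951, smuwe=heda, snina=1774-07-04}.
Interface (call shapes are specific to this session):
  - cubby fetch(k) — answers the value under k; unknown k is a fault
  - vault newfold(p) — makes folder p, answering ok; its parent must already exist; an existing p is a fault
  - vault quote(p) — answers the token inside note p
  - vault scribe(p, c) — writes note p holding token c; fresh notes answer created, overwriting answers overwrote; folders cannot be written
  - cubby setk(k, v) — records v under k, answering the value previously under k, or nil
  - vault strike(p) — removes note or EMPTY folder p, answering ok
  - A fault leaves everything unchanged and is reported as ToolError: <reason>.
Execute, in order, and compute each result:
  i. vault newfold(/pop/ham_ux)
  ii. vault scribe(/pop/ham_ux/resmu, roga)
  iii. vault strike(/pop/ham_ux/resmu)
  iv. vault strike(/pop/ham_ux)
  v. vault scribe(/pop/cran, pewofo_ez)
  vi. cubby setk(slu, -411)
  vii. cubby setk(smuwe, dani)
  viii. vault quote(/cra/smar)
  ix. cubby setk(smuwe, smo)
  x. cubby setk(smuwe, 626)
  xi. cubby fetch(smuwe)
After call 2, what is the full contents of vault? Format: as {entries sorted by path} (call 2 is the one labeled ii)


[in] vault newfold p→/pop/ham_ux
:: ok
[in] vault scribe p→/pop/ham_ux/resmu c→roga
:: created
[in] vault strike p→/pop/ham_ux/resmu
:: ok
[in] vault strike p→/pop/ham_ux
:: ok
[in] vault scribe p→/pop/cran c→pewofo_ez
:: created
[in] cubby setk k→slu v→-411
:: 951
[in] cubby setk k→smuwe v→dani
:: heda
[in] vault quote p→/cra/smar
:: dismu
[in] cubby setk k→smuwe v→smo
:: dani
[in] cubby setk k→smuwe v→626
:: smo
[in] cubby fetch k→smuwe
:: 626

Answer: {cra/, cra/smar=dismu, foci=crigra, pop/, pop/ham_ux/, pop/ham_ux/resmu=roga}


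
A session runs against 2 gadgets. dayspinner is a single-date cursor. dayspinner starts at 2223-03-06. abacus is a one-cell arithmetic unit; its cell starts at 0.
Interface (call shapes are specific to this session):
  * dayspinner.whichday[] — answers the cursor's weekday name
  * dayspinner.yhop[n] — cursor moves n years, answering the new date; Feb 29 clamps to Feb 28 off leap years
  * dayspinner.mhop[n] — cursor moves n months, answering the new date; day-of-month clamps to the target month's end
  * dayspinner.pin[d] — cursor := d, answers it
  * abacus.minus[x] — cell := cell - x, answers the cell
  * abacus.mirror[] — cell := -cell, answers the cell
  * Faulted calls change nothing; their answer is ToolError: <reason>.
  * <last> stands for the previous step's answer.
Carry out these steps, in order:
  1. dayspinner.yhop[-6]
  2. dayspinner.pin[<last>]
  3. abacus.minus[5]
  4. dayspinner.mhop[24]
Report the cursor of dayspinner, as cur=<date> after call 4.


Now I run dayspinner.yhop on n→-6, and get 2217-03-06.
I invoke dayspinner.pin on d→<last>, and observe 2217-03-06.
Then abacus.minus on x→5, and observe -5.
I invoke dayspinner.mhop on n→24, giving 2219-03-06.

Answer: cur=2219-03-06


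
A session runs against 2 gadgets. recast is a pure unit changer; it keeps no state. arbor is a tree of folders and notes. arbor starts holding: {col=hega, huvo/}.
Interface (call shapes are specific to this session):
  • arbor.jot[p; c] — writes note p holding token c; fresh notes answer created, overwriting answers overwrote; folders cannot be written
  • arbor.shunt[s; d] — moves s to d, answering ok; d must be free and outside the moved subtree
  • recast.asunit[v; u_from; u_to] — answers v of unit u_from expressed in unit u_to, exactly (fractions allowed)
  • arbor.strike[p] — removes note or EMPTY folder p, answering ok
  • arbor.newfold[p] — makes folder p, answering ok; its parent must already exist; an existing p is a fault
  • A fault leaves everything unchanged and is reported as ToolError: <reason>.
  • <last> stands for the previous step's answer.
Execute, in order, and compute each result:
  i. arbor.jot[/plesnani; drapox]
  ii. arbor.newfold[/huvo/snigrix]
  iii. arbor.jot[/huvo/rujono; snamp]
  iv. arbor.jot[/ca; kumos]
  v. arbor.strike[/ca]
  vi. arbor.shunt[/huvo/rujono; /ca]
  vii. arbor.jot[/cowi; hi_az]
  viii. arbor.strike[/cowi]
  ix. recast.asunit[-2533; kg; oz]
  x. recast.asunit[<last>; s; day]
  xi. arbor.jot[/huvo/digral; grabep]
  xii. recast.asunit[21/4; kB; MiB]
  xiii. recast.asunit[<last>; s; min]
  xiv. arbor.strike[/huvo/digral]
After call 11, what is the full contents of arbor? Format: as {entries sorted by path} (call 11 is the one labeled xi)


Answer: {ca=snamp, col=hega, huvo/, huvo/digral=grabep, huvo/snigrix/, plesnani=drapox}

Derivation:
-- jot(p='/plesnani', c='drapox') == created
-- newfold(p='/huvo/snigrix') == ok
-- jot(p='/huvo/rujono', c='snamp') == created
-- jot(p='/ca', c='kumos') == created
-- strike(p='/ca') == ok
-- shunt(s='/huvo/rujono', d='/ca') == ok
-- jot(p='/cowi', c='hi_az') == created
-- strike(p='/cowi') == ok
-- asunit(v='-2533', u_from='kg', u_to='oz') == -4052800000000/45359237
-- asunit(v='<last>', u_from='s', u_to='day') == -1266500000/1224699399
-- jot(p='/huvo/digral', c='grabep') == created
-- asunit(v='21/4', u_from='kB', u_to='MiB') == 2625/524288
-- asunit(v='<last>', u_from='s', u_to='min') == 175/2097152
-- strike(p='/huvo/digral') == ok


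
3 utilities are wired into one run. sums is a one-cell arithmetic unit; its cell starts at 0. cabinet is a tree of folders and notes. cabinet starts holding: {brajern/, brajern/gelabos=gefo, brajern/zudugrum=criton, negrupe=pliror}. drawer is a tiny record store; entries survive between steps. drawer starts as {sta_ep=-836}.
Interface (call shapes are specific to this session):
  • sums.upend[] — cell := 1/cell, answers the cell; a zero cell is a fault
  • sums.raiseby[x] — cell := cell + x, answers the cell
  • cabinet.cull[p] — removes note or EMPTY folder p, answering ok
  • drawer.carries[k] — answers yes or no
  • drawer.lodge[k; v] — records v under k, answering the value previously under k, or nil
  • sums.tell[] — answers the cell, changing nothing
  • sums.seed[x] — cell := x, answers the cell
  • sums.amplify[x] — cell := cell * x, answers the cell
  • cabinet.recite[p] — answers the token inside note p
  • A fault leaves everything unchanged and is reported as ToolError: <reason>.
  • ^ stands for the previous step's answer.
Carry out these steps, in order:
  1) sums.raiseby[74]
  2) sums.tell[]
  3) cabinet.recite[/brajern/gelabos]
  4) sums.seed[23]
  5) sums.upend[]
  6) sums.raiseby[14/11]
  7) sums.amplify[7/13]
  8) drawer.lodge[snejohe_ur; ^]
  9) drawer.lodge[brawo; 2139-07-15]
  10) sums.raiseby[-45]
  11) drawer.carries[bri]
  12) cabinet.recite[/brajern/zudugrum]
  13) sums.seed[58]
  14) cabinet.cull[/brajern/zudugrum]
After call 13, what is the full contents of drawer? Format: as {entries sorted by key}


Answer: {brawo=2139-07-15, snejohe_ur=2331/3289, sta_ep=-836}

Derivation:
-- 1. raiseby(x=74) == 74
-- 2. tell() == 74
-- 3. recite(p=/brajern/gelabos) == gefo
-- 4. seed(x=23) == 23
-- 5. upend() == 1/23
-- 6. raiseby(x=14/11) == 333/253
-- 7. amplify(x=7/13) == 2331/3289
-- 8. lodge(k=snejohe_ur, v=^) == nil
-- 9. lodge(k=brawo, v=2139-07-15) == nil
-- 10. raiseby(x=-45) == -145674/3289
-- 11. carries(k=bri) == no
-- 12. recite(p=/brajern/zudugrum) == criton
-- 13. seed(x=58) == 58
-- 14. cull(p=/brajern/zudugrum) == ok


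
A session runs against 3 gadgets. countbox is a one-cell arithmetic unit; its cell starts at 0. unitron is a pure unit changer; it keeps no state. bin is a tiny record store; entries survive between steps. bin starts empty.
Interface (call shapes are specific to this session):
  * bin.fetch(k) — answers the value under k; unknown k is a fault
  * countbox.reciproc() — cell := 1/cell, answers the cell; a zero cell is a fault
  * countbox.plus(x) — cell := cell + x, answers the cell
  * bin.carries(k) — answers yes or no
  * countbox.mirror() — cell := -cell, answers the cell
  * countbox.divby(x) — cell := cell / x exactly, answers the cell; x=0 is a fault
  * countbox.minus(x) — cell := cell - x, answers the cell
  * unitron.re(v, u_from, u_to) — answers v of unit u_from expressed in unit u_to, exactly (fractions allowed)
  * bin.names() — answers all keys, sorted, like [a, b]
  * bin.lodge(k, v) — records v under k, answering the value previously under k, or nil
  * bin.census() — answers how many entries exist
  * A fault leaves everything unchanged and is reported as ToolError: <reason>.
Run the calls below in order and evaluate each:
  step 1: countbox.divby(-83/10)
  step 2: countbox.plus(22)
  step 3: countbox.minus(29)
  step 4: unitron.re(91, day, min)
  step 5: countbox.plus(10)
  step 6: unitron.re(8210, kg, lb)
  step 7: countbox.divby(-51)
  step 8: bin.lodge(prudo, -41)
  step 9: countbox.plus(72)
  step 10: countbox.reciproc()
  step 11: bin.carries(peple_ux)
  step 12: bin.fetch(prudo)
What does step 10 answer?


Answer: 17/1223

Derivation:
Do: countbox.divby[x='-83/10']
See: 0
Do: countbox.plus[x='22']
See: 22
Do: countbox.minus[x='29']
See: -7
Do: unitron.re[v='91'; u_from='day'; u_to='min']
See: 131040
Do: countbox.plus[x='10']
See: 3
Do: unitron.re[v='8210'; u_from='kg'; u_to='lb']
See: 821000000000/45359237
Do: countbox.divby[x='-51']
See: -1/17
Do: bin.lodge[k='prudo'; v='-41']
See: nil
Do: countbox.plus[x='72']
See: 1223/17
Do: countbox.reciproc[]
See: 17/1223
Do: bin.carries[k='peple_ux']
See: no
Do: bin.fetch[k='prudo']
See: -41


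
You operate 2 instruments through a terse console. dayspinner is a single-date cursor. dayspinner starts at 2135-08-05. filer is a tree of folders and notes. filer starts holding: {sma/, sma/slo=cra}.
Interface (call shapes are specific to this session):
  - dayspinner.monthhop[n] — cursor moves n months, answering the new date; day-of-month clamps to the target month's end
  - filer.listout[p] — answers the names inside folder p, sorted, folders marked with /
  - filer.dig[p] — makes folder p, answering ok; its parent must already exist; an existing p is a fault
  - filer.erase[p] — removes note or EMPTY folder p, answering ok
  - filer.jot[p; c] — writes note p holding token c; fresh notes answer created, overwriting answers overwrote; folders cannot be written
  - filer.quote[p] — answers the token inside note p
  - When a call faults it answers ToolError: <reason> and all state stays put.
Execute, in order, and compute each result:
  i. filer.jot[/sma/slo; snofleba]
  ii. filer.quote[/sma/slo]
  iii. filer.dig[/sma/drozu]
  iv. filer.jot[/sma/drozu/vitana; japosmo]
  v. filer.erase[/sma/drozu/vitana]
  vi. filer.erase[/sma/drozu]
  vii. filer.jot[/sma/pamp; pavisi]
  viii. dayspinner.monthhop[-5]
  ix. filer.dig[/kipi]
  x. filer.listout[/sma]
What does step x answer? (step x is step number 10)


>> filer.jot(p='/sma/slo', c='snofleba')
<< overwrote
>> filer.quote(p='/sma/slo')
<< snofleba
>> filer.dig(p='/sma/drozu')
<< ok
>> filer.jot(p='/sma/drozu/vitana', c='japosmo')
<< created
>> filer.erase(p='/sma/drozu/vitana')
<< ok
>> filer.erase(p='/sma/drozu')
<< ok
>> filer.jot(p='/sma/pamp', c='pavisi')
<< created
>> dayspinner.monthhop(n='-5')
<< 2135-03-05
>> filer.dig(p='/kipi')
<< ok
>> filer.listout(p='/sma')
<< [pamp, slo]

Answer: [pamp, slo]


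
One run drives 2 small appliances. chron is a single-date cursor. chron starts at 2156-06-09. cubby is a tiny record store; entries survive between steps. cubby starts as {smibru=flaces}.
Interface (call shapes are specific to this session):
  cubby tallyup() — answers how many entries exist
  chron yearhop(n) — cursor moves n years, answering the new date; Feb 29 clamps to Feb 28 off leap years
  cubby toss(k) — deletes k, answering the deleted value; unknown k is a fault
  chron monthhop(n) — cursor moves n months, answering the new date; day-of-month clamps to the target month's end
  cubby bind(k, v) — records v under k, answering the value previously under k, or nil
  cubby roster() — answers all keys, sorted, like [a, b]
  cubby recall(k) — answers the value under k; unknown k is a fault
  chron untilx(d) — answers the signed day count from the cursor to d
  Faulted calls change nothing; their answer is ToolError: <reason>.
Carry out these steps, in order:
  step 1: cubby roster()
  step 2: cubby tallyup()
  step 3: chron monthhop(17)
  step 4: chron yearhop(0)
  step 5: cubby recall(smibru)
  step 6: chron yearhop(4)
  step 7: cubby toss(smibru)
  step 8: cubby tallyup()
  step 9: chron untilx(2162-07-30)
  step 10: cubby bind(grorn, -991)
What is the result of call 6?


Answer: 2161-11-09

Derivation:
I use cubby roster: [smibru].
I invoke cubby tallyup(), yielding 1.
Calling chron monthhop passing 17, and get 2157-11-09.
I invoke chron yearhop passing 0, and get 2157-11-09.
Invoking cubby recall passing smibru, — result: flaces.
I call chron yearhop passing 4, and see 2161-11-09.
I call cubby toss passing smibru, — result: flaces.
Now I run cubby tallyup, → 0.
I use chron untilx passing 2162-07-30, and get 263.
I run cubby bind passing grorn, -991, → nil.


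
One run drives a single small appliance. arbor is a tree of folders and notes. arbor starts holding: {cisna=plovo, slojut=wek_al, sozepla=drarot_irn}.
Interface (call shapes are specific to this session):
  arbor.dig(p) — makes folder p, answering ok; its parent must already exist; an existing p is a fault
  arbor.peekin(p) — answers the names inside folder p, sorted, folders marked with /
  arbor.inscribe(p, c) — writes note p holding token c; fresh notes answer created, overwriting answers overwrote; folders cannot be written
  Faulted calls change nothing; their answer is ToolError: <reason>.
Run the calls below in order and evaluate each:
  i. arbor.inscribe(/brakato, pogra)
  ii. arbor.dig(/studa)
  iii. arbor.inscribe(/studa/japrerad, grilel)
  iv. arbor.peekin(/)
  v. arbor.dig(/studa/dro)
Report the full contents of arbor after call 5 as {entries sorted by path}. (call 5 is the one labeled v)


Answer: {brakato=pogra, cisna=plovo, slojut=wek_al, sozepla=drarot_irn, studa/, studa/dro/, studa/japrerad=grilel}

Derivation:
==> arbor.inscribe(/brakato, pogra)
<== created
==> arbor.dig(/studa)
<== ok
==> arbor.inscribe(/studa/japrerad, grilel)
<== created
==> arbor.peekin(/)
<== [brakato, cisna, slojut, sozepla, studa/]
==> arbor.dig(/studa/dro)
<== ok


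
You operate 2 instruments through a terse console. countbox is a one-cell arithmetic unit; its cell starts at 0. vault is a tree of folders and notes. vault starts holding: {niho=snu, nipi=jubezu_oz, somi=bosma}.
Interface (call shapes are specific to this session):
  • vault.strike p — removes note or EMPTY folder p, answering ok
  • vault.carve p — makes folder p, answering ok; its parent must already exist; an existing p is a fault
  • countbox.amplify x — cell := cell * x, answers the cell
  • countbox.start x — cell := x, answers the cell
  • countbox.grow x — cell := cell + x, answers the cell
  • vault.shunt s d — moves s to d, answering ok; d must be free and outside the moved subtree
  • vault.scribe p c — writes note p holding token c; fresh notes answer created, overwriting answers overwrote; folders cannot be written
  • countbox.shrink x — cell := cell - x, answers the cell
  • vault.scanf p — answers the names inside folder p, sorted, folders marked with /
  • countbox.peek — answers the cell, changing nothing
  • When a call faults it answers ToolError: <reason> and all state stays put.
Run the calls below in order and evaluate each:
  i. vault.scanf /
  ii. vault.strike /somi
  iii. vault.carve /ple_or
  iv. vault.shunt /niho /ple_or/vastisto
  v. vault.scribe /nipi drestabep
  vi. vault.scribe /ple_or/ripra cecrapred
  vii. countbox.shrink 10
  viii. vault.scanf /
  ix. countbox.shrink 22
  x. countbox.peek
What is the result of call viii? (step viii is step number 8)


[in] scanf p: /
[out] [niho, nipi, somi]
[in] strike p: /somi
[out] ok
[in] carve p: /ple_or
[out] ok
[in] shunt s: /niho d: /ple_or/vastisto
[out] ok
[in] scribe p: /nipi c: drestabep
[out] overwrote
[in] scribe p: /ple_or/ripra c: cecrapred
[out] created
[in] shrink x: 10
[out] -10
[in] scanf p: /
[out] [nipi, ple_or/]
[in] shrink x: 22
[out] -32
[in] peek
[out] -32

Answer: [nipi, ple_or/]


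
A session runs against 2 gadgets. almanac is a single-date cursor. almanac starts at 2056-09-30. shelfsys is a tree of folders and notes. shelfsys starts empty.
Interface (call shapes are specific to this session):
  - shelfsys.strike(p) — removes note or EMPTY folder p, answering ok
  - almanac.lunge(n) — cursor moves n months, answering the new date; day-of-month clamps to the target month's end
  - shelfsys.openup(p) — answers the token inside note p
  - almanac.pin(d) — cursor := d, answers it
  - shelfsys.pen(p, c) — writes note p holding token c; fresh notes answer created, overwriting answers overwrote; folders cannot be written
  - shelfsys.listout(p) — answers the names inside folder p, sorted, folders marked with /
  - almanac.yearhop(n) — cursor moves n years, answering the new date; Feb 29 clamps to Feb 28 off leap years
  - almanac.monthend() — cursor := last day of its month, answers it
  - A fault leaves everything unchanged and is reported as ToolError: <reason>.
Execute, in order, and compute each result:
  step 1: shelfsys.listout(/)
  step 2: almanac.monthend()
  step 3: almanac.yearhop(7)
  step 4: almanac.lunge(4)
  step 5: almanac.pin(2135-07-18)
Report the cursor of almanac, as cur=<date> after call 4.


Answer: cur=2064-01-30

Derivation:
> listout p='/'
  []
> monthend
  2056-09-30
> yearhop n='7'
  2063-09-30
> lunge n='4'
  2064-01-30
> pin d='2135-07-18'
  2135-07-18


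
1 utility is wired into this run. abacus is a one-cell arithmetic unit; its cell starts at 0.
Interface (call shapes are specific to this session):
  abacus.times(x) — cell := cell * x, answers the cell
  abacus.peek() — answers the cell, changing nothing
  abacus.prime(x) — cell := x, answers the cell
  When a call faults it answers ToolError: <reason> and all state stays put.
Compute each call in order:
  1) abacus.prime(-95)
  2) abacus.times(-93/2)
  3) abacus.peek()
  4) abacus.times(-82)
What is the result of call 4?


-> abacus.prime(x: -95)
<- -95
-> abacus.times(x: -93/2)
<- 8835/2
-> abacus.peek()
<- 8835/2
-> abacus.times(x: -82)
<- -362235

Answer: -362235


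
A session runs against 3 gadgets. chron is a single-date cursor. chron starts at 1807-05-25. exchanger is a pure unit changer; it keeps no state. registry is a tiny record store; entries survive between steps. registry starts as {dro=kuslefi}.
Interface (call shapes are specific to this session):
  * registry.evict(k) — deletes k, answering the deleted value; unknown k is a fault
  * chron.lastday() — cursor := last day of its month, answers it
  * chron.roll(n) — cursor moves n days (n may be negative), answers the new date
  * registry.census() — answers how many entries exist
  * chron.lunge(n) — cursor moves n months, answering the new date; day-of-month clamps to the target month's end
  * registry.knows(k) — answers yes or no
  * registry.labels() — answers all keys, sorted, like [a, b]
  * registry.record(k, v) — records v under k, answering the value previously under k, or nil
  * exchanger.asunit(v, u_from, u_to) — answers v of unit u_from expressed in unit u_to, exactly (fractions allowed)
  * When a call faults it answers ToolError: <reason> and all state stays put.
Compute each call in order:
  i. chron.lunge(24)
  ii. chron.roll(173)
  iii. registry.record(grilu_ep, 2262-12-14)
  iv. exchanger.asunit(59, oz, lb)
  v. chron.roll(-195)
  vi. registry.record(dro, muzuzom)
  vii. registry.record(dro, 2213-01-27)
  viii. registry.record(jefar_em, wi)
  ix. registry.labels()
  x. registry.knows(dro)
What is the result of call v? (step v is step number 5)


Answer: 1809-05-03

Derivation:
→ lunge(24)
← 1809-05-25
→ roll(173)
← 1809-11-14
→ record(grilu_ep, 2262-12-14)
← nil
→ asunit(59, oz, lb)
← 59/16
→ roll(-195)
← 1809-05-03
→ record(dro, muzuzom)
← kuslefi
→ record(dro, 2213-01-27)
← muzuzom
→ record(jefar_em, wi)
← nil
→ labels()
← [dro, grilu_ep, jefar_em]
→ knows(dro)
← yes


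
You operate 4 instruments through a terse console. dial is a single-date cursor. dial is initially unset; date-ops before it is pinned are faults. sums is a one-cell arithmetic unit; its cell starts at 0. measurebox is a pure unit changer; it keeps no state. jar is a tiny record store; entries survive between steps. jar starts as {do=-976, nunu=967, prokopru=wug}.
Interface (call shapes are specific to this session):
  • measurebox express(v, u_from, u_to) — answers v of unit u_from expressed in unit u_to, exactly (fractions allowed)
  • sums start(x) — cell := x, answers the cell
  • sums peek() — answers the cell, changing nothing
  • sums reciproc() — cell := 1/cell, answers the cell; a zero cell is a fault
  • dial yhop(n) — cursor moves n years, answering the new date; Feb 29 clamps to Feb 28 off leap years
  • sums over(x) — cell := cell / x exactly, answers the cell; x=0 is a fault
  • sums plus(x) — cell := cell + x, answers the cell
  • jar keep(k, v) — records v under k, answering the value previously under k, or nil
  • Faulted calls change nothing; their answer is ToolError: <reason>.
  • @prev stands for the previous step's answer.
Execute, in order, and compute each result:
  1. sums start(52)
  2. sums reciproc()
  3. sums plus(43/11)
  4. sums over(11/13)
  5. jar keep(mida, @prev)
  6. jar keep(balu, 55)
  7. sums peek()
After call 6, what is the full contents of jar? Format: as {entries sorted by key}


Answer: {balu=55, do=-976, mida=2247/484, nunu=967, prokopru=wug}

Derivation:
==> sums start(x=52)
<== 52
==> sums reciproc()
<== 1/52
==> sums plus(x=43/11)
<== 2247/572
==> sums over(x=11/13)
<== 2247/484
==> jar keep(k=mida, v=@prev)
<== nil
==> jar keep(k=balu, v=55)
<== nil
==> sums peek()
<== 2247/484


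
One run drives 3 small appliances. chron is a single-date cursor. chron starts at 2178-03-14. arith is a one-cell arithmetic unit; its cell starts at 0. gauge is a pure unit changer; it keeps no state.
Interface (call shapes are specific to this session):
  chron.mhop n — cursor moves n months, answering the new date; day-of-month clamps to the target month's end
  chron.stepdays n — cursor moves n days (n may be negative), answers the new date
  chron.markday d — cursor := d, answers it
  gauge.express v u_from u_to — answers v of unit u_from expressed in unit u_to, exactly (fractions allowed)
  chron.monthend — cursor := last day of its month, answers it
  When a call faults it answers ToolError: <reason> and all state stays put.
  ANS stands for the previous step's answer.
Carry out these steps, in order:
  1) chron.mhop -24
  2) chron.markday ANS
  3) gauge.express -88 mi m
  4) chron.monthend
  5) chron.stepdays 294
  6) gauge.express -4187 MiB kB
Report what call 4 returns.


Answer: 2176-03-31

Derivation:
Do: mhop[-24]
See: 2176-03-14
Do: markday[ANS]
See: 2176-03-14
Do: express[-88; mi; m]
See: -17702784/125
Do: monthend[]
See: 2176-03-31
Do: stepdays[294]
See: 2177-01-19
Do: express[-4187; MiB; kB]
See: -548798464/125


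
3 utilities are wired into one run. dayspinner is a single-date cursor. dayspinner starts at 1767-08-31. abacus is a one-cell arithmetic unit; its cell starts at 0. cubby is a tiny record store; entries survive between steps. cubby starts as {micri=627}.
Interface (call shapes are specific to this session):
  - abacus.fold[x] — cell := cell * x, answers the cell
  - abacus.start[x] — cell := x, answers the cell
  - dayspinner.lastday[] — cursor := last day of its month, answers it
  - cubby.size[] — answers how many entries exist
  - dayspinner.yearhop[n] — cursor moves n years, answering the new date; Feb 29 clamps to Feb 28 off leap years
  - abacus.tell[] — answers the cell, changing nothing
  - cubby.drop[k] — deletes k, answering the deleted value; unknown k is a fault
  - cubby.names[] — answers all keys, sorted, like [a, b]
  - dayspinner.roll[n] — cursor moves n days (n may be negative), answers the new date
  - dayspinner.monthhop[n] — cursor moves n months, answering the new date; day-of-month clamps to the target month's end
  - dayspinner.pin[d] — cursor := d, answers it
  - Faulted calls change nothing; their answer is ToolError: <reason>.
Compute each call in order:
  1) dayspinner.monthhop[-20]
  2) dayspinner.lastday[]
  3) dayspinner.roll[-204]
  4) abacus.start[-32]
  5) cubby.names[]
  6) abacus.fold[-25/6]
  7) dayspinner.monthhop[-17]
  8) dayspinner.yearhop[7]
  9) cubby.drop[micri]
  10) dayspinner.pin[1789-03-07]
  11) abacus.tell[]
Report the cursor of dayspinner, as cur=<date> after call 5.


> monthhop n=-20
[out] 1765-12-31
> lastday
[out] 1765-12-31
> roll n=-204
[out] 1765-06-10
> start x=-32
[out] -32
> names
[out] [micri]
> fold x=-25/6
[out] 400/3
> monthhop n=-17
[out] 1764-01-10
> yearhop n=7
[out] 1771-01-10
> drop k=micri
[out] 627
> pin d=1789-03-07
[out] 1789-03-07
> tell
[out] 400/3

Answer: cur=1765-06-10


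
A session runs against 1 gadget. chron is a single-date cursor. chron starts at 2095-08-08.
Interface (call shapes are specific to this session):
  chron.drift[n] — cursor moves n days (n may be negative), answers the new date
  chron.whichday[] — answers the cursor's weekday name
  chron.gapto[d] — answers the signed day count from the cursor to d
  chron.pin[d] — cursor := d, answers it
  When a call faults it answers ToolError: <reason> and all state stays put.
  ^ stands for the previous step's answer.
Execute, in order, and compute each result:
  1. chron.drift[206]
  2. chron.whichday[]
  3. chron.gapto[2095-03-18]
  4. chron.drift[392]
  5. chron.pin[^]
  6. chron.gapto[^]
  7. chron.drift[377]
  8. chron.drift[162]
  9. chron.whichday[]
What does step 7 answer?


Answer: 2098-04-09

Derivation:
→ drift(n→206)
← 2096-03-01
→ whichday()
← Thursday
→ gapto(d→2095-03-18)
← -349
→ drift(n→392)
← 2097-03-28
→ pin(d→^)
← 2097-03-28
→ gapto(d→^)
← 0
→ drift(n→377)
← 2098-04-09
→ drift(n→162)
← 2098-09-18
→ whichday()
← Thursday


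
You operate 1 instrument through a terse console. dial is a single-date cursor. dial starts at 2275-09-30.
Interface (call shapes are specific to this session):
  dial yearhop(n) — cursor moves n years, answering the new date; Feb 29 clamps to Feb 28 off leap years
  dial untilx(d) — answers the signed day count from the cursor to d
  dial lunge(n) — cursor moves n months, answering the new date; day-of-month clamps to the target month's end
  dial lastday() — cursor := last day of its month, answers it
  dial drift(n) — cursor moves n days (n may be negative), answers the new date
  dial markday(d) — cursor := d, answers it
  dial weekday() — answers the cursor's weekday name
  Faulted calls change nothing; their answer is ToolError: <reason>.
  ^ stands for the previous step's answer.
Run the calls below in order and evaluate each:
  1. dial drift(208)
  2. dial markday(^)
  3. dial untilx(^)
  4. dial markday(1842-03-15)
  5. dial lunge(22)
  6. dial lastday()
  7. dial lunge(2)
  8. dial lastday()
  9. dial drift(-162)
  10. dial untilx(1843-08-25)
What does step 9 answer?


-> dial drift(n='208')
<- 2276-04-25
-> dial markday(d='^')
<- 2276-04-25
-> dial untilx(d='^')
<- 0
-> dial markday(d='1842-03-15')
<- 1842-03-15
-> dial lunge(n='22')
<- 1844-01-15
-> dial lastday()
<- 1844-01-31
-> dial lunge(n='2')
<- 1844-03-31
-> dial lastday()
<- 1844-03-31
-> dial drift(n='-162')
<- 1843-10-21
-> dial untilx(d='1843-08-25')
<- -57

Answer: 1843-10-21


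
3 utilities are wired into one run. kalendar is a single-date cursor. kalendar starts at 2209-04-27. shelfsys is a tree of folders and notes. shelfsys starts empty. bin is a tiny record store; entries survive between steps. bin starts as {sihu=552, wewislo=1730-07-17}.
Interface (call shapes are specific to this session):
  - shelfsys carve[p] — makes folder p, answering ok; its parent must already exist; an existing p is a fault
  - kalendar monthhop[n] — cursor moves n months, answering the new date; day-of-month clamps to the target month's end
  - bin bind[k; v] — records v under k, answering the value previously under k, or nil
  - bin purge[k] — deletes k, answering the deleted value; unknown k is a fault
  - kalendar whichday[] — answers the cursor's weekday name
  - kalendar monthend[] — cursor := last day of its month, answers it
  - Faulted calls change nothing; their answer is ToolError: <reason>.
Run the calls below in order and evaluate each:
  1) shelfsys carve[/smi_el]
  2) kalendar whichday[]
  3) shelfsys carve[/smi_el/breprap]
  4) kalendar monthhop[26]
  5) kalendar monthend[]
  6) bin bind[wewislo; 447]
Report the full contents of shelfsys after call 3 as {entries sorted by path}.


→ shelfsys carve(p→/smi_el)
← ok
→ kalendar whichday()
← Thursday
→ shelfsys carve(p→/smi_el/breprap)
← ok
→ kalendar monthhop(n→26)
← 2211-06-27
→ kalendar monthend()
← 2211-06-30
→ bin bind(k→wewislo, v→447)
← 1730-07-17

Answer: {smi_el/, smi_el/breprap/}


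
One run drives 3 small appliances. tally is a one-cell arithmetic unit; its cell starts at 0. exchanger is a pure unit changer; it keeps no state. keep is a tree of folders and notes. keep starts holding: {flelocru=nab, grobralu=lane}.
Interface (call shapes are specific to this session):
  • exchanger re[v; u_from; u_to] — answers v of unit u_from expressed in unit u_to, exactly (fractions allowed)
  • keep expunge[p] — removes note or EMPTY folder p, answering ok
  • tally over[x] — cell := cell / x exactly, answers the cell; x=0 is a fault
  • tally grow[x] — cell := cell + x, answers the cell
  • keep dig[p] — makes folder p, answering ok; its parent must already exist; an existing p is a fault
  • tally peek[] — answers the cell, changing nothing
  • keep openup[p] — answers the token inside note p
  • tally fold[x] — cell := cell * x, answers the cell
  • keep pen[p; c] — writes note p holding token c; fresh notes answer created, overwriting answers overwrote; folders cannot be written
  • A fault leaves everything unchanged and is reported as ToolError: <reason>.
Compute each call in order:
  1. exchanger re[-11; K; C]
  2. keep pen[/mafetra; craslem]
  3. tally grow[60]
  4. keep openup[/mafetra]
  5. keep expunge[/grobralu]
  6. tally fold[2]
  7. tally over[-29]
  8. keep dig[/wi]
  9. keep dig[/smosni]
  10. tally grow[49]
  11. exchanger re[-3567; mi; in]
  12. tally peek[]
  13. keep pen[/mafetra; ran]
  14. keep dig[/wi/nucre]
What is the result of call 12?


Answer: 1301/29

Derivation:
% exchanger re -11 K C
:: -5683/20
% keep pen /mafetra craslem
:: created
% tally grow 60
:: 60
% keep openup /mafetra
:: craslem
% keep expunge /grobralu
:: ok
% tally fold 2
:: 120
% tally over -29
:: -120/29
% keep dig /wi
:: ok
% keep dig /smosni
:: ok
% tally grow 49
:: 1301/29
% exchanger re -3567 mi in
:: -226005120
% tally peek
:: 1301/29
% keep pen /mafetra ran
:: overwrote
% keep dig /wi/nucre
:: ok


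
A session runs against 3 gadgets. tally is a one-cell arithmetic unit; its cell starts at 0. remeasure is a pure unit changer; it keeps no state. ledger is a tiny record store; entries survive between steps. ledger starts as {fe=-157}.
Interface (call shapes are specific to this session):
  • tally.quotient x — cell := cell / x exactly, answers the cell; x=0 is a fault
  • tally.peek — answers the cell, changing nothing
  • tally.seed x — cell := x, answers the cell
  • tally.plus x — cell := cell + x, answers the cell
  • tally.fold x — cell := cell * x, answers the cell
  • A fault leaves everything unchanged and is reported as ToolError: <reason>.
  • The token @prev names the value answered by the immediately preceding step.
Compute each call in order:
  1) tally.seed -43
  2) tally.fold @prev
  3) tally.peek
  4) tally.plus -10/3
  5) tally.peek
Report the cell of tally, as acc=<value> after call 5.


Answer: acc=5537/3

Derivation:
# seed(x: -43) : -43
# fold(x: @prev) : 1849
# peek() : 1849
# plus(x: -10/3) : 5537/3
# peek() : 5537/3


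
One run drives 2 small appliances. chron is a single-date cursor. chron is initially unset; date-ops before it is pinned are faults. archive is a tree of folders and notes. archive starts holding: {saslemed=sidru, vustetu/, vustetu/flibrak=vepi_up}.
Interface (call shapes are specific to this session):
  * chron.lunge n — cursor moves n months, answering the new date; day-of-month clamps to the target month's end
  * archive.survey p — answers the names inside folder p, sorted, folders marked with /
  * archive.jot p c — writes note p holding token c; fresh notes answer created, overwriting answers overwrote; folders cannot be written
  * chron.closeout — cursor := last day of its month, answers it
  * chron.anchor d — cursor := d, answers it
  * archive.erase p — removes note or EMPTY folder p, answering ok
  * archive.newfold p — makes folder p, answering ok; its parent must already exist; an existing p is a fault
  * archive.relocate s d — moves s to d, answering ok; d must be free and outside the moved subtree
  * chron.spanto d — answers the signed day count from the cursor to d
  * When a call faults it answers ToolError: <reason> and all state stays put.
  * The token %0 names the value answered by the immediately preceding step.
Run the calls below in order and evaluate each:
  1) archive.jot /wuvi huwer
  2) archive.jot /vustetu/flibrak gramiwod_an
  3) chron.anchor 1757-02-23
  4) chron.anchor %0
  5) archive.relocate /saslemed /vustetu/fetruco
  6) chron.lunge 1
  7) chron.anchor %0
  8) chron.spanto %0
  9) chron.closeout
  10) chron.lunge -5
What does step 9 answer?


Next I call jot on p: /wuvi, c: huwer, which returns created.
I run jot on p: /vustetu/flibrak, c: gramiwod_an, — result: overwrote.
I call anchor on d: 1757-02-23, and see 1757-02-23.
Then anchor on d: %0, and get 1757-02-23.
I try relocate on s: /saslemed, d: /vustetu/fetruco, → ok.
Next I call lunge on n: 1, giving 1757-03-23.
I run anchor on d: %0, and see 1757-03-23.
I use spanto on d: %0: 0.
Now I run closeout, and see 1757-03-31.
Then lunge on n: -5, — result: 1756-10-31.

Answer: 1757-03-31


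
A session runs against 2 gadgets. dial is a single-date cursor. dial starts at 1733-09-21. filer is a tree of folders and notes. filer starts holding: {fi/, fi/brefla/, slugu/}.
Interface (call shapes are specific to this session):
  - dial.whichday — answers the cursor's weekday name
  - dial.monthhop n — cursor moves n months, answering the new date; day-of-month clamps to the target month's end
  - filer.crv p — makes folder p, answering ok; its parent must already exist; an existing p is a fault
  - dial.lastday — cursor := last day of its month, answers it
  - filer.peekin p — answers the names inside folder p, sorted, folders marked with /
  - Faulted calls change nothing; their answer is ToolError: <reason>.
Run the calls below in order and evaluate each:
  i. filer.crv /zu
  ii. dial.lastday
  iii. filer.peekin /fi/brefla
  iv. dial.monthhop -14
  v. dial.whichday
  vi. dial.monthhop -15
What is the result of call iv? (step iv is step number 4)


Answer: 1732-07-30

Derivation:
I invoke crv passing p=/zu, yielding ok.
Calling lastday(): 1733-09-30.
I call peekin passing p=/fi/brefla, giving [].
I run monthhop passing n=-14, — result: 1732-07-30.
Next I call whichday(), → Wednesday.
I call monthhop passing n=-15, yielding 1731-04-30.


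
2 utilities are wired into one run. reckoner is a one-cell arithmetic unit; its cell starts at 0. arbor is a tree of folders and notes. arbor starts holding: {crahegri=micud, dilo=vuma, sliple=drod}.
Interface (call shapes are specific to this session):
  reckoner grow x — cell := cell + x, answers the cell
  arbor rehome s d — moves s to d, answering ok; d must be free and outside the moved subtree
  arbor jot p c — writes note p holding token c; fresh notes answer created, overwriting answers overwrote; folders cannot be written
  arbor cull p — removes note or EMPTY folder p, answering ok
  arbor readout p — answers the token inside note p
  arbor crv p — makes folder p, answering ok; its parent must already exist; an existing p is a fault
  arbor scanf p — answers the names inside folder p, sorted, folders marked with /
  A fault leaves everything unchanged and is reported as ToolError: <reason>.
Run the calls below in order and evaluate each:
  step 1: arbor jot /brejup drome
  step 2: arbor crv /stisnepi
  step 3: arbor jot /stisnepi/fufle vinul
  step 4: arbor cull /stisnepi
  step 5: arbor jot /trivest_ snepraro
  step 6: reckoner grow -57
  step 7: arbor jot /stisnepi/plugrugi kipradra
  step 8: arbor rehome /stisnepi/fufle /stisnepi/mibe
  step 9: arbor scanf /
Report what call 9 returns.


;; arbor jot(p→/brejup, c→drome) -> created
;; arbor crv(p→/stisnepi) -> ok
;; arbor jot(p→/stisnepi/fufle, c→vinul) -> created
;; arbor cull(p→/stisnepi) -> ToolError: not empty
;; arbor jot(p→/trivest_, c→snepraro) -> created
;; reckoner grow(x→-57) -> -57
;; arbor jot(p→/stisnepi/plugrugi, c→kipradra) -> created
;; arbor rehome(s→/stisnepi/fufle, d→/stisnepi/mibe) -> ok
;; arbor scanf(p→/) -> [brejup, crahegri, dilo, sliple, stisnepi/, trivest_]

Answer: [brejup, crahegri, dilo, sliple, stisnepi/, trivest_]
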